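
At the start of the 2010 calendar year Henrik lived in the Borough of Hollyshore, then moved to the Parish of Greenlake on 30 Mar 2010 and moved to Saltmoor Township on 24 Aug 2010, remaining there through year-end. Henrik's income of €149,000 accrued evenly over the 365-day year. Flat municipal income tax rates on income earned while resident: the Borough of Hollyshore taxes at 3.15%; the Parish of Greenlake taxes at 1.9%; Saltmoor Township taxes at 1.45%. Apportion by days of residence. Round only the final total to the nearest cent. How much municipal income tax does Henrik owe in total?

The Borough of Hollyshore, 1 Jan – 29 Mar 2010: 88 days → €149,000 × 3.15% × 88/365 = €1,131.5836
The Parish of Greenlake, 30 Mar – 23 Aug 2010: 147 days → €149,000 × 1.9% × 147/365 = €1,140.1562
Saltmoor Township, 24 Aug – 31 Dec 2010: 130 days → €149,000 × 1.45% × 130/365 = €769.4932
Total = €3,041.2329

€3,041.23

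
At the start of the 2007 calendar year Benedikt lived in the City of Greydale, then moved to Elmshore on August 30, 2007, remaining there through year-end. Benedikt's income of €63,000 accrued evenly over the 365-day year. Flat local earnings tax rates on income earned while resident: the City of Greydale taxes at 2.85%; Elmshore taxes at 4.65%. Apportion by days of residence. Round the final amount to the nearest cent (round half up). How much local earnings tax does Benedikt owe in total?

€2,180.75

The City of Greydale, January 1 – August 29, 2007: 241 days → €63,000 × 2.85% × 241/365 = €1,185.5219
Elmshore, August 30 – December 31, 2007: 124 days → €63,000 × 4.65% × 124/365 = €995.2274
Total = €2,180.7493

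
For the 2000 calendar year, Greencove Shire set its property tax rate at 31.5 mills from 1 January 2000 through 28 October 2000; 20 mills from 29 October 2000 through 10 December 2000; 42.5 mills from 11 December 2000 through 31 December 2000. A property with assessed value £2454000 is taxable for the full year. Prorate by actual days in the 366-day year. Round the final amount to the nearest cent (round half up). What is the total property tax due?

1 January – 28 October 2000: 302 days at 31.5 mills → £2454000 × 3.15% × 302/366 = £63783.8852
29 October – 10 December 2000: 43 days at 20 mills → £2454000 × 2% × 43/366 = £5766.2295
11 December – 31 December 2000: 21 days at 42.5 mills → £2454000 × 4.25% × 21/366 = £5984.1393
Total = £75534.2541

£75534.25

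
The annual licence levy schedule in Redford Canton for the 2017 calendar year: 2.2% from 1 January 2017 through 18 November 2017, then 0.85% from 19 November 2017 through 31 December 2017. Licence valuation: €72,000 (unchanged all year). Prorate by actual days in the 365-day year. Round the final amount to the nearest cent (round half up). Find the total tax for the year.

1 January – 18 November 2017: 322 days at 2.2% → €72,000 × 2.2% × 322/365 = €1,397.3918
19 November – 31 December 2017: 43 days at 0.85% → €72,000 × 0.85% × 43/365 = €72.0986
Total = €1,469.4904

€1,469.49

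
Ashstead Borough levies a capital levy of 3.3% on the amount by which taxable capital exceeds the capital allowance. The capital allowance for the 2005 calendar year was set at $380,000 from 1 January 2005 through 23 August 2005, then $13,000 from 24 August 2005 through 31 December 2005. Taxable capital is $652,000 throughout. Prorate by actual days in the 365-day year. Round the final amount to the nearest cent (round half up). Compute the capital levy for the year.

$13,289.51

1 January – 23 August 2005: 235 days, exemption $380,000 → ($652,000 − $380,000) × 3.3% × 235/365 = $5,779.0685
24 August – 31 December 2005: 130 days, exemption $13,000 → ($652,000 − $13,000) × 3.3% × 130/365 = $7,510.4384
Total = $13,289.5068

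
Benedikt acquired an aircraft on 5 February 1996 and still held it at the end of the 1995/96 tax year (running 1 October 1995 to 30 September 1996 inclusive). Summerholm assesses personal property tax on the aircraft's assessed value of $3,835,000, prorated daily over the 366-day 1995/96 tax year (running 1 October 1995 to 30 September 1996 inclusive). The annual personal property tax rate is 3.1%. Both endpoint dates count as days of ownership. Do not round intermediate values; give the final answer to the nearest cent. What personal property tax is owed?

Days held (5 February – 30 September 1996): 239 out of 366
Tax = $3,835,000 × 3.1% × 239/366 = $77,632.5546

$77,632.55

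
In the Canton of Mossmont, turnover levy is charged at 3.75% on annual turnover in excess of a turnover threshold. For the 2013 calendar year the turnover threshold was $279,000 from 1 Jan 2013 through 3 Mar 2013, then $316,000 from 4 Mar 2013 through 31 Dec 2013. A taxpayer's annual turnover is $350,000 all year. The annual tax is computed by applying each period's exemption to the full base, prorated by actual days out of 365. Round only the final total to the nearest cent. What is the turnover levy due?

$1,510.68

1 Jan – 3 Mar 2013: 62 days, exemption $279,000 → ($350,000 − $279,000) × 3.75% × 62/365 = $452.2603
4 Mar – 31 Dec 2013: 303 days, exemption $316,000 → ($350,000 − $316,000) × 3.75% × 303/365 = $1,058.4247
Total = $1,510.6849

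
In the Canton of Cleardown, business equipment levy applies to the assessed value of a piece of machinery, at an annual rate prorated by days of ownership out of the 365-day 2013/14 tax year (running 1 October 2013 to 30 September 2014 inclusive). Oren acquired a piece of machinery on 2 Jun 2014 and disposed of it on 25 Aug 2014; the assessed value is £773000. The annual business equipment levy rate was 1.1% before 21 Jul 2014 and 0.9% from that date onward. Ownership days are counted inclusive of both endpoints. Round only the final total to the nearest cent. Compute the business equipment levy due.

£1827.67

2 Jun – 20 Jul 2014: 49 days at 1.1% → £773000 × 1.1% × 49/365 = £1141.4986
21 Jul – 25 Aug 2014: 36 days at 0.9% → £773000 × 0.9% × 36/365 = £686.1699
Total = £1827.6685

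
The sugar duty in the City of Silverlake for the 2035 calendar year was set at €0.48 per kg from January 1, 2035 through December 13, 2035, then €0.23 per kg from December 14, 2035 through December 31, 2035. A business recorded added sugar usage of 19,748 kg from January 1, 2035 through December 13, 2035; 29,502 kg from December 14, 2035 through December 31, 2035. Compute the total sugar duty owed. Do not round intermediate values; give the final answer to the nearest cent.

€16264.50

January 1 – December 13, 2035: 19,748 kg at €0.48/kg → €9479.04
December 14 – December 31, 2035: 29,502 kg at €0.23/kg → €6785.46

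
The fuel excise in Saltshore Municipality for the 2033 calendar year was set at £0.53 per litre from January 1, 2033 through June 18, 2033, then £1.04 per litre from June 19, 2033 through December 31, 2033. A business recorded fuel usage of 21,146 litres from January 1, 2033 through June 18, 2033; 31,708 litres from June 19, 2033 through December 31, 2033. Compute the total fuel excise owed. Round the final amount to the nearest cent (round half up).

January 1 – June 18, 2033: 21,146 litres at £0.53/litre → £11,207.38
June 19 – December 31, 2033: 31,708 litres at £1.04/litre → £32,976.32

£44,183.70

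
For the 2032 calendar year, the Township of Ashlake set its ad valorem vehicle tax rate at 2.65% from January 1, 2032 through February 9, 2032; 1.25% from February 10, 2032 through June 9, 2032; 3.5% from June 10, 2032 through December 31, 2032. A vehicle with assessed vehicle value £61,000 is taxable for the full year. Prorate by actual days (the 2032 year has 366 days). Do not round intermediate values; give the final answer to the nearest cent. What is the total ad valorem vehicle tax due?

January 1 – February 9, 2032: 40 days at 2.65% → £61,000 × 2.65% × 40/366 = £176.6667
February 10 – June 9, 2032: 121 days at 1.25% → £61,000 × 1.25% × 121/366 = £252.0833
June 10 – December 31, 2032: 205 days at 3.5% → £61,000 × 3.5% × 205/366 = £1,195.8333
Total = £1,624.5833

£1,624.58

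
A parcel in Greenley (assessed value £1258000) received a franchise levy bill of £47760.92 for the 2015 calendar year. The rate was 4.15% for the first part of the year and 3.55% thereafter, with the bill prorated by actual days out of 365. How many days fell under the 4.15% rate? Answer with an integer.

150 days

Let d = days at the first rate; then 365 − d days at the second rate.
£1258000 × [4.15%·d + 3.55%·(365−d)] / 365 = £47760.92
Solving gives d = 150, so the new rate took effect on 31 May 2015.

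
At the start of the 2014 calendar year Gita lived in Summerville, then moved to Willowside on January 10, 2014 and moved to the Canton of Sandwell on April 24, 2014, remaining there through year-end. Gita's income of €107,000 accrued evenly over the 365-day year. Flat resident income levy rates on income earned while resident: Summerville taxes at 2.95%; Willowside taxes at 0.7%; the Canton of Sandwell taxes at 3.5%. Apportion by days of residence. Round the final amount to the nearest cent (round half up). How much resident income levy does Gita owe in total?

€2,876.83

Summerville, January 1 – January 9, 2014: 9 days → €107,000 × 2.95% × 9/365 = €77.8315
Willowside, January 10 – April 23, 2014: 104 days → €107,000 × 0.7% × 104/365 = €213.4137
The Canton of Sandwell, April 24 – December 31, 2014: 252 days → €107,000 × 3.5% × 252/365 = €2,585.5890
Total = €2,876.8342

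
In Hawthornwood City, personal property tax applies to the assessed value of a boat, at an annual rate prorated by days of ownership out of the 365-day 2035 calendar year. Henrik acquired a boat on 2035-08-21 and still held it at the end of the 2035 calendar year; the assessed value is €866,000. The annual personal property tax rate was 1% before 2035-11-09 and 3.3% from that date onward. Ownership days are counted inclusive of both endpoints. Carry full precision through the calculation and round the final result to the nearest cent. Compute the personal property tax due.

€6,047.76

2035-08-21 to 2035-11-08: 80 days at 1% → €866,000 × 1% × 80/365 = €1,898.0822
2035-11-09 to 2035-12-31: 53 days at 3.3% → €866,000 × 3.3% × 53/365 = €4,149.6822
Total = €6,047.7644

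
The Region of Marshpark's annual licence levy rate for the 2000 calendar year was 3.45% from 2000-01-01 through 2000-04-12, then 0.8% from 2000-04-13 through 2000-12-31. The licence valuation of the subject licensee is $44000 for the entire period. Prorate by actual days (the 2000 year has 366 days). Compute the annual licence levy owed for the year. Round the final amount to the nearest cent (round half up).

$680.14

2000-01-01 to 2000-04-12: 103 days at 3.45% → $44000 × 3.45% × 103/366 = $427.1967
2000-04-13 to 2000-12-31: 263 days at 0.8% → $44000 × 0.8% × 263/366 = $252.9399
Total = $680.1366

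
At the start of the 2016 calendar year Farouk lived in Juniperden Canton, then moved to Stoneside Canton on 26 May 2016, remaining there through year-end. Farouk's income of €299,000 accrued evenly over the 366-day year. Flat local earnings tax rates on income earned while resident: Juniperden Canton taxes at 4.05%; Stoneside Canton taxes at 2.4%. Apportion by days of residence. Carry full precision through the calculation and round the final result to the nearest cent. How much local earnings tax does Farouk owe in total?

Juniperden Canton, 1 January – 25 May 2016: 146 days → €299,000 × 4.05% × 146/366 = €4,830.5656
Stoneside Canton, 26 May – 31 December 2016: 220 days → €299,000 × 2.4% × 220/366 = €4,313.4426
Total = €9,144.0082

€9,144.01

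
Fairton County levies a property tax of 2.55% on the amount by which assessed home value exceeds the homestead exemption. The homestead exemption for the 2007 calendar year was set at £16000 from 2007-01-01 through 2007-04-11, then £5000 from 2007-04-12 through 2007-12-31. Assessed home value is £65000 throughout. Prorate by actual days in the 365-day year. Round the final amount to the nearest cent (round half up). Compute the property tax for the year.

£1452.38

2007-01-01 to 2007-04-11: 101 days, exemption £16000 → (£65000 − £16000) × 2.55% × 101/365 = £345.7521
2007-04-12 to 2007-12-31: 264 days, exemption £5000 → (£65000 − £5000) × 2.55% × 264/365 = £1106.6301
Total = £1452.3822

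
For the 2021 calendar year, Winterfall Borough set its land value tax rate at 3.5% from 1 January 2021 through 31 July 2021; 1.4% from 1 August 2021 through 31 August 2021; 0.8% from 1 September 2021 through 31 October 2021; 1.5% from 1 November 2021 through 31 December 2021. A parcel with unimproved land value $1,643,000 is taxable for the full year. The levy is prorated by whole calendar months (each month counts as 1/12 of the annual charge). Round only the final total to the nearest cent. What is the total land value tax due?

$41,759.58

1 January – 31 July 2021: 7 months at 3.5% → $1,643,000 × 3.5% × 7/12 = $33,544.5833
1 August – 31 August 2021: 1 month at 1.4% → $1,643,000 × 1.4% × 1/12 = $1,916.8333
1 September – 31 October 2021: 2 months at 0.8% → $1,643,000 × 0.8% × 2/12 = $2,190.6667
1 November – 31 December 2021: 2 months at 1.5% → $1,643,000 × 1.5% × 2/12 = $4,107.5000
Total = $41,759.5833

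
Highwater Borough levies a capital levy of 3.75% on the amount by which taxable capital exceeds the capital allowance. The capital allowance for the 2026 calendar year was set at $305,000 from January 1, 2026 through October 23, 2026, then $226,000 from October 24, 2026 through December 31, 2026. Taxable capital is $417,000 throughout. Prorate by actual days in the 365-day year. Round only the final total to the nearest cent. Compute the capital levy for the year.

January 1 – October 23, 2026: 296 days, exemption $305,000 → ($417,000 − $305,000) × 3.75% × 296/365 = $3,406.0274
October 24 – December 31, 2026: 69 days, exemption $226,000 → ($417,000 − $226,000) × 3.75% × 69/365 = $1,354.0068
Total = $4,760.0342

$4,760.03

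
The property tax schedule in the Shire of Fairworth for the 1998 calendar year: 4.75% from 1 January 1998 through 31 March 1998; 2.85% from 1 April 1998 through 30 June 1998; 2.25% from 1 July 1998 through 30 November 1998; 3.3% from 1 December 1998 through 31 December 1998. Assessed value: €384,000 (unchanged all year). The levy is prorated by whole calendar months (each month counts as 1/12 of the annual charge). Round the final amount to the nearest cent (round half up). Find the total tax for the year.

1 January – 31 March 1998: 3 months at 4.75% → €384,000 × 4.75% × 3/12 = €4,560.0000
1 April – 30 June 1998: 3 months at 2.85% → €384,000 × 2.85% × 3/12 = €2,736.0000
1 July – 30 November 1998: 5 months at 2.25% → €384,000 × 2.25% × 5/12 = €3,600.0000
1 December – 31 December 1998: 1 month at 3.3% → €384,000 × 3.3% × 1/12 = €1,056.0000
Total = €11,952.0000

€11,952.00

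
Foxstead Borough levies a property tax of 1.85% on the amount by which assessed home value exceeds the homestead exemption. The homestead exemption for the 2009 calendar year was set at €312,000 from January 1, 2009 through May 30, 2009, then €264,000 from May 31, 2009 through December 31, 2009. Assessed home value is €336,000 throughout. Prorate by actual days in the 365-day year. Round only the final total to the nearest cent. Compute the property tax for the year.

January 1 – May 30, 2009: 150 days, exemption €312,000 → (€336,000 − €312,000) × 1.85% × 150/365 = €182.4658
May 31 – December 31, 2009: 215 days, exemption €264,000 → (€336,000 − €264,000) × 1.85% × 215/365 = €784.6027
Total = €967.0685

€967.07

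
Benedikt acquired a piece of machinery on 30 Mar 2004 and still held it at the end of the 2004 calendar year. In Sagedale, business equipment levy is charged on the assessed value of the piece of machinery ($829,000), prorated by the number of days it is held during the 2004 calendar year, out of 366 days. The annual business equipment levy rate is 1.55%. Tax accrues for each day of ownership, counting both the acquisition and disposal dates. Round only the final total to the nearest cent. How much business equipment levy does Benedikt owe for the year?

Days held (30 Mar – 31 Dec 2004): 277 out of 366
Tax = $829,000 × 1.55% × 277/366 = $9,724.8948

$9,724.89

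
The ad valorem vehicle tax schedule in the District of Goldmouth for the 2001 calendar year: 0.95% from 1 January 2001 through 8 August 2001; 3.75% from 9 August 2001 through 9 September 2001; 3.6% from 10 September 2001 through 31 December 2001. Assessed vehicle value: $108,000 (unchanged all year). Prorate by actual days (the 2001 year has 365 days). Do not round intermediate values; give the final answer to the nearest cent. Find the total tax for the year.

1 January – 8 August 2001: 220 days at 0.95% → $108,000 × 0.95% × 220/365 = $618.4110
9 August – 9 September 2001: 32 days at 3.75% → $108,000 × 3.75% × 32/365 = $355.0685
10 September – 31 December 2001: 113 days at 3.6% → $108,000 × 3.6% × 113/365 = $1,203.6822
Total = $2,177.1616

$2,177.16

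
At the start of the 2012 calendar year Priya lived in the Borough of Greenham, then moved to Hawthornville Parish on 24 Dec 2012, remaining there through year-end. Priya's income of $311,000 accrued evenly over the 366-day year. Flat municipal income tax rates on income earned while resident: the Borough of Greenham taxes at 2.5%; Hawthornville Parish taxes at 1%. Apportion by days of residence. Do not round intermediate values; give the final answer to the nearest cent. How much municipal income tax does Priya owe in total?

The Borough of Greenham, 1 Jan – 23 Dec 2012: 358 days → $311,000 × 2.5% × 358/366 = $7,605.0546
Hawthornville Parish, 24 Dec – 31 Dec 2012: 8 days → $311,000 × 1% × 8/366 = $67.9781
Total = $7,673.0328

$7,673.03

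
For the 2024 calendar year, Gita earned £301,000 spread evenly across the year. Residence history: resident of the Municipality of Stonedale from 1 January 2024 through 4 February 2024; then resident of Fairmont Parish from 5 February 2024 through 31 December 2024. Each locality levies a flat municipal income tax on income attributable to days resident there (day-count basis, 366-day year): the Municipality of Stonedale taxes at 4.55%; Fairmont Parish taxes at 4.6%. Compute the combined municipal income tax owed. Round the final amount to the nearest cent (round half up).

The Municipality of Stonedale, 1 January – 4 February 2024: 35 days → £301,000 × 4.55% × 35/366 = £1,309.6790
Fairmont Parish, 5 February – 31 December 2024: 331 days → £301,000 × 4.6% × 331/366 = £12,521.9290
Total = £13,831.6079

£13,831.61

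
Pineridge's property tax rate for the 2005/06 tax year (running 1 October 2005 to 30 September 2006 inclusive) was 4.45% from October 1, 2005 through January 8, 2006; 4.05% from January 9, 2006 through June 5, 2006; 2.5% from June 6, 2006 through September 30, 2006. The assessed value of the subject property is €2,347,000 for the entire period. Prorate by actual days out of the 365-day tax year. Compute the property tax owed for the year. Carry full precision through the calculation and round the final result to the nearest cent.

October 1, 2005 – January 8, 2006: 100 days at 4.45% → €2,347,000 × 4.45% × 100/365 = €28,614.1096
January 9 – June 5, 2006: 148 days at 4.05% → €2,347,000 × 4.05% × 148/365 = €38,542.2411
June 6 – September 30, 2006: 117 days at 2.5% → €2,347,000 × 2.5% × 117/365 = €18,808.1507
Total = €85,964.5014

€85,964.50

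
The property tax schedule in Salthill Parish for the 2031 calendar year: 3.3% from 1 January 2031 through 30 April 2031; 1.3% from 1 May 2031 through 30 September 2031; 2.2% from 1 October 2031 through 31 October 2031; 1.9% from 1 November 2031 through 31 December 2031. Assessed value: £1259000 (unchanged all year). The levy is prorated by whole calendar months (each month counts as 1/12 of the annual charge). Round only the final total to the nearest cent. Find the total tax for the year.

£26963.58

1 January – 30 April 2031: 4 months at 3.3% → £1259000 × 3.3% × 4/12 = £13849.0000
1 May – 30 September 2031: 5 months at 1.3% → £1259000 × 1.3% × 5/12 = £6819.5833
1 October – 31 October 2031: 1 month at 2.2% → £1259000 × 2.2% × 1/12 = £2308.1667
1 November – 31 December 2031: 2 months at 1.9% → £1259000 × 1.9% × 2/12 = £3986.8333
Total = £26963.5833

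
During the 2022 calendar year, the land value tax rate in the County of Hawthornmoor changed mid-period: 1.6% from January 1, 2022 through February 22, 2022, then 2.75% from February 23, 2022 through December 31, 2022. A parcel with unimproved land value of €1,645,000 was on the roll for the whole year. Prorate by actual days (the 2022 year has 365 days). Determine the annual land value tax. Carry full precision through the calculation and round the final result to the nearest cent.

January 1 – February 22, 2022: 53 days at 1.6% → €1,645,000 × 1.6% × 53/365 = €3,821.8082
February 23 – December 31, 2022: 312 days at 2.75% → €1,645,000 × 2.75% × 312/365 = €38,668.7671
Total = €42,490.5753

€42,490.58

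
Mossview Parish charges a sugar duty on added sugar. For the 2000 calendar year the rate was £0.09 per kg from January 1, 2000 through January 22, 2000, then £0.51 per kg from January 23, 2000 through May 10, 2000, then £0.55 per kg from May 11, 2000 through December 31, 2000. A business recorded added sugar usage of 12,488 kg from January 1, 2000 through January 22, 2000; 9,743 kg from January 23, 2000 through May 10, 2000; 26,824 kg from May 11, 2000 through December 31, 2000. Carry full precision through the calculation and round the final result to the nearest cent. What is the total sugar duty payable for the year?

January 1 – January 22, 2000: 12,488 kg at £0.09/kg → £1,123.92
January 23 – May 10, 2000: 9,743 kg at £0.51/kg → £4,968.93
May 11 – December 31, 2000: 26,824 kg at £0.55/kg → £14,753.20

£20,846.05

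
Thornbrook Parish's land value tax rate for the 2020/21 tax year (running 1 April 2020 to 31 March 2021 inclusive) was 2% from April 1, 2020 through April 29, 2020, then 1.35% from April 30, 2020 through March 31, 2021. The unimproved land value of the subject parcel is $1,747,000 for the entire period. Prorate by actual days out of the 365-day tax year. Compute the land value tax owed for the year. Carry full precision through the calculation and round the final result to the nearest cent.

$24,486.72

April 1 – April 29, 2020: 29 days at 2% → $1,747,000 × 2% × 29/365 = $2,776.0548
April 30, 2020 – March 31, 2021: 336 days at 1.35% → $1,747,000 × 1.35% × 336/365 = $21,710.6630
Total = $24,486.7178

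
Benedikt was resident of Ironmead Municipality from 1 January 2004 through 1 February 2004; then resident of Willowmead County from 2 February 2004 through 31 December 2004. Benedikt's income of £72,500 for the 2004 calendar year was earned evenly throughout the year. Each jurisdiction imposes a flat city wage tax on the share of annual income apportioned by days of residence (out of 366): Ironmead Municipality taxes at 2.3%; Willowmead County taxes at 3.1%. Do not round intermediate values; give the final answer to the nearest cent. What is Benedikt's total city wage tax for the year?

£2,196.79

Ironmead Municipality, 1 January – 1 February 2004: 32 days → £72,500 × 2.3% × 32/366 = £145.7923
Willowmead County, 2 February – 31 December 2004: 334 days → £72,500 × 3.1% × 334/366 = £2,050.9973
Total = £2,196.7896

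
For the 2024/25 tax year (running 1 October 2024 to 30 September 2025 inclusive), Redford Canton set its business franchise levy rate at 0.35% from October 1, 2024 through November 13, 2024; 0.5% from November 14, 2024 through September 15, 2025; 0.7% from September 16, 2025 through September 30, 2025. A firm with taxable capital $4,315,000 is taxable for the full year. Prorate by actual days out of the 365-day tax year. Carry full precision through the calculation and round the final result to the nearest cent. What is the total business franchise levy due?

$21,149.41

October 1 – November 13, 2024: 44 days at 0.35% → $4,315,000 × 0.35% × 44/365 = $1,820.5753
November 14, 2024 – September 15, 2025: 306 days at 0.5% → $4,315,000 × 0.5% × 306/365 = $18,087.5342
September 16 – September 30, 2025: 15 days at 0.7% → $4,315,000 × 0.7% × 15/365 = $1,241.3014
Total = $21,149.4110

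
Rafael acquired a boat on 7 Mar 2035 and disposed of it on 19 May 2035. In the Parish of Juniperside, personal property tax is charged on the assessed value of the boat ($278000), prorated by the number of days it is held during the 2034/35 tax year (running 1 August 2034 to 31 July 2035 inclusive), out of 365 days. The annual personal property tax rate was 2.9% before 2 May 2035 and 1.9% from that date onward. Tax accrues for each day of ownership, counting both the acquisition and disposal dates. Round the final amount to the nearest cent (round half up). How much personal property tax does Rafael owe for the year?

7 Mar – 1 May 2035: 56 days at 2.9% → $278000 × 2.9% × 56/365 = $1236.9096
2 May – 19 May 2035: 18 days at 1.9% → $278000 × 1.9% × 18/365 = $260.4822
Total = $1497.3918

$1497.39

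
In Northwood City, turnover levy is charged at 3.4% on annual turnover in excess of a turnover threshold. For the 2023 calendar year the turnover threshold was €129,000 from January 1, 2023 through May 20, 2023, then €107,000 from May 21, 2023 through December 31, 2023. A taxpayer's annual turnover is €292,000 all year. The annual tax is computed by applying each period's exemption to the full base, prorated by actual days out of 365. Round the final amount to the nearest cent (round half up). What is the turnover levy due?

January 1 – May 20, 2023: 140 days, exemption €129,000 → (€292,000 − €129,000) × 3.4% × 140/365 = €2,125.6986
May 21 – December 31, 2023: 225 days, exemption €107,000 → (€292,000 − €107,000) × 3.4% × 225/365 = €3,877.3973
Total = €6,003.0959

€6,003.10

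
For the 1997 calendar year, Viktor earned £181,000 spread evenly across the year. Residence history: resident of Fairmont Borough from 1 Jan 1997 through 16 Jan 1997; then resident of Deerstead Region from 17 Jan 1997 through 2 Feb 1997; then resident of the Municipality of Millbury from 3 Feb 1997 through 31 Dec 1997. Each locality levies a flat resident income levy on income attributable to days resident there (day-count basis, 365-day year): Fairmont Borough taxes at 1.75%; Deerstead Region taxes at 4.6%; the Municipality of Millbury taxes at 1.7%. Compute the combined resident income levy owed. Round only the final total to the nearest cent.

£3,325.44

Fairmont Borough, 1 Jan – 16 Jan 1997: 16 days → £181,000 × 1.75% × 16/365 = £138.8493
Deerstead Region, 17 Jan – 2 Feb 1997: 17 days → £181,000 × 4.6% × 17/365 = £387.7863
The Municipality of Millbury, 3 Feb – 31 Dec 1997: 332 days → £181,000 × 1.7% × 332/365 = £2,798.8055
Total = £3,325.4411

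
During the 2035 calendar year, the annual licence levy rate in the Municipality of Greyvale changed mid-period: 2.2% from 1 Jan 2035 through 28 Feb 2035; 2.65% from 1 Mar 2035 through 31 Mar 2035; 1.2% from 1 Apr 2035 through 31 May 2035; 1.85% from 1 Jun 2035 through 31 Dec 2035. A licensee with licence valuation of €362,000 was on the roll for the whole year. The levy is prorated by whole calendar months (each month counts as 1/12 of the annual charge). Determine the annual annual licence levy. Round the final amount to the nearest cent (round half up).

€6,757.33

1 Jan – 28 Feb 2035: 2 months at 2.2% → €362,000 × 2.2% × 2/12 = €1,327.3333
1 Mar – 31 Mar 2035: 1 month at 2.65% → €362,000 × 2.65% × 1/12 = €799.4167
1 Apr – 31 May 2035: 2 months at 1.2% → €362,000 × 1.2% × 2/12 = €724.0000
1 Jun – 31 Dec 2035: 7 months at 1.85% → €362,000 × 1.85% × 7/12 = €3,906.5833
Total = €6,757.3333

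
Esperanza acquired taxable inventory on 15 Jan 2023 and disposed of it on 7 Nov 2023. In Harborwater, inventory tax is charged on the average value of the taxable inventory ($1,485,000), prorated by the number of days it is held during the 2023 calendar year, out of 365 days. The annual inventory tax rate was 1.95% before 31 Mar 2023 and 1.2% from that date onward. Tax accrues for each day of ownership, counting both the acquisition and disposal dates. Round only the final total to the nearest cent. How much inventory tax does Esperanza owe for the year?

$16,788.64

15 Jan – 30 Mar 2023: 75 days at 1.95% → $1,485,000 × 1.95% × 75/365 = $5,950.1712
31 Mar – 7 Nov 2023: 222 days at 1.2% → $1,485,000 × 1.2% × 222/365 = $10,838.4658
Total = $16,788.6370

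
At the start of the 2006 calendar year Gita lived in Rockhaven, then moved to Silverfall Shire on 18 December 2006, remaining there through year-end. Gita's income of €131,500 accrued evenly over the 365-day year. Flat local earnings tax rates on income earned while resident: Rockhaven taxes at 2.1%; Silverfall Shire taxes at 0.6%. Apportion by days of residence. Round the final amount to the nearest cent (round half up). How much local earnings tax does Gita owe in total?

Rockhaven, 1 January – 17 December 2006: 351 days → €131,500 × 2.1% × 351/365 = €2,655.5795
Silverfall Shire, 18 December – 31 December 2006: 14 days → €131,500 × 0.6% × 14/365 = €30.2630
Total = €2,685.8425

€2,685.84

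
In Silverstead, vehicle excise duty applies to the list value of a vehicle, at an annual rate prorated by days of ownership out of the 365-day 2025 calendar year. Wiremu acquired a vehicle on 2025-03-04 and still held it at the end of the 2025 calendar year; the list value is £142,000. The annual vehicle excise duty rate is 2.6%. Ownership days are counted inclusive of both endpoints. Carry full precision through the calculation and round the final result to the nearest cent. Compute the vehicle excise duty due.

£3,064.87

Days held (2025-03-04 to 2025-12-31): 303 out of 365
Tax = £142,000 × 2.6% × 303/365 = £3,064.8658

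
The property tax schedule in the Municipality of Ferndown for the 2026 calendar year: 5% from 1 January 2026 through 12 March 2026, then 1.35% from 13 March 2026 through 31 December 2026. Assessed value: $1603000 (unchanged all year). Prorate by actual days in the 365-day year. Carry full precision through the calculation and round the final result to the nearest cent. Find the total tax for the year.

$33021.80

1 January – 12 March 2026: 71 days at 5% → $1603000 × 5% × 71/365 = $15590.8219
13 March – 31 December 2026: 294 days at 1.35% → $1603000 × 1.35% × 294/365 = $17430.9781
Total = $33021.8000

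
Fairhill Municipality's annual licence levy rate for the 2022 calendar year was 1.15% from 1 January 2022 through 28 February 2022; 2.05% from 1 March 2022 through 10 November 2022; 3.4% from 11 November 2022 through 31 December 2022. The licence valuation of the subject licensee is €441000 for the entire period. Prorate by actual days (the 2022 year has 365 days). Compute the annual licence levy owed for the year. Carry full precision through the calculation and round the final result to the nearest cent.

1 January – 28 February 2022: 59 days at 1.15% → €441000 × 1.15% × 59/365 = €819.7767
1 March – 10 November 2022: 255 days at 2.05% → €441000 × 2.05% × 255/365 = €6315.9658
11 November – 31 December 2022: 51 days at 3.4% → €441000 × 3.4% × 51/365 = €2095.0521
Total = €9230.7945

€9230.79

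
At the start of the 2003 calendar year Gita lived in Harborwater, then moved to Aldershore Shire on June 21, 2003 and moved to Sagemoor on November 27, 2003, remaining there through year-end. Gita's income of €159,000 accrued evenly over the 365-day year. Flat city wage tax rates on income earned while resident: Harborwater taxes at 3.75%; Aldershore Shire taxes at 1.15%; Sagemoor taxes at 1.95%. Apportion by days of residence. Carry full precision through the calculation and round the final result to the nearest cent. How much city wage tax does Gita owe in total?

€3,887.22

Harborwater, January 1 – June 20, 2003: 171 days → €159,000 × 3.75% × 171/365 = €2,793.3904
Aldershore Shire, June 21 – November 26, 2003: 159 days → €159,000 × 1.15% × 159/365 = €796.5247
Sagemoor, November 27 – December 31, 2003: 35 days → €159,000 × 1.95% × 35/365 = €297.3082
Total = €3,887.2233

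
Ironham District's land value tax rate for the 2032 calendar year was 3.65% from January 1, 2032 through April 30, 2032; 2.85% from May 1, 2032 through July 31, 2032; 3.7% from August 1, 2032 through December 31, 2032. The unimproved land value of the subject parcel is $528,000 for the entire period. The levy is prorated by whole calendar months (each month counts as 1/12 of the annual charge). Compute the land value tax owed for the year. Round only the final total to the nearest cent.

$18,326.00

January 1 – April 30, 2032: 4 months at 3.65% → $528,000 × 3.65% × 4/12 = $6,424.0000
May 1 – July 31, 2032: 3 months at 2.85% → $528,000 × 2.85% × 3/12 = $3,762.0000
August 1 – December 31, 2032: 5 months at 3.7% → $528,000 × 3.7% × 5/12 = $8,140.0000
Total = $18,326.0000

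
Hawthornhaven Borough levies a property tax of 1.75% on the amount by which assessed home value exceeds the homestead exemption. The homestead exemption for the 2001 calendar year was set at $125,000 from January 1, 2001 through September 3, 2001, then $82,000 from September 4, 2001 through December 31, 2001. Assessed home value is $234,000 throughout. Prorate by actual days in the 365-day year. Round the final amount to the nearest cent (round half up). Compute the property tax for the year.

January 1 – September 3, 2001: 246 days, exemption $125,000 → ($234,000 − $125,000) × 1.75% × 246/365 = $1,285.6027
September 4 – December 31, 2001: 119 days, exemption $82,000 → ($234,000 − $82,000) × 1.75% × 119/365 = $867.2329
Total = $2,152.8356

$2,152.84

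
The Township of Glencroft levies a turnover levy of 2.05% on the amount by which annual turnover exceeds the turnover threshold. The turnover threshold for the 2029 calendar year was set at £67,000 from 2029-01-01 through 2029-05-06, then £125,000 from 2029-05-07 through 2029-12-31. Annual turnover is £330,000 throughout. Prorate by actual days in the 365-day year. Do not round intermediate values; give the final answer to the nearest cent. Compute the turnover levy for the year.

2029-01-01 to 2029-05-06: 126 days, exemption £67,000 → (£330,000 − £67,000) × 2.05% × 126/365 = £1,861.1753
2029-05-07 to 2029-12-31: 239 days, exemption £125,000 → (£330,000 − £125,000) × 2.05% × 239/365 = £2,751.7740
Total = £4,612.9493

£4,612.95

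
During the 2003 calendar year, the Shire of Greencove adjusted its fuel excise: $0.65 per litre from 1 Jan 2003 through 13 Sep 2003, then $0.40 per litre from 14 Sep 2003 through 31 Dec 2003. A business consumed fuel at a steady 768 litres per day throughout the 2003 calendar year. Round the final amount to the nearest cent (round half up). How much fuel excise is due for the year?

1 Jan – 13 Sep 2003: 256 days × 768 litres/day = 196,608 litres at $0.65/litre → $127,795.20
14 Sep – 31 Dec 2003: 109 days × 768 litres/day = 83,712 litres at $0.40/litre → $33,484.80

$161,280.00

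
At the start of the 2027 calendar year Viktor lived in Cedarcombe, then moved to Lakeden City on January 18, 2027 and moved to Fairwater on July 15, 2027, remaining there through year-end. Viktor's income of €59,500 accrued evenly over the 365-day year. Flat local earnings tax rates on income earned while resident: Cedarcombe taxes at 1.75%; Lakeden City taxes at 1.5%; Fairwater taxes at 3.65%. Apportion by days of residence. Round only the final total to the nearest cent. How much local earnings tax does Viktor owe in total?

Cedarcombe, January 1 – January 17, 2027: 17 days → €59,500 × 1.75% × 17/365 = €48.4966
Lakeden City, January 18 – July 14, 2027: 178 days → €59,500 × 1.5% × 178/365 = €435.2466
Fairwater, July 15 – December 31, 2027: 170 days → €59,500 × 3.65% × 170/365 = €1,011.5000
Total = €1,495.2432

€1,495.24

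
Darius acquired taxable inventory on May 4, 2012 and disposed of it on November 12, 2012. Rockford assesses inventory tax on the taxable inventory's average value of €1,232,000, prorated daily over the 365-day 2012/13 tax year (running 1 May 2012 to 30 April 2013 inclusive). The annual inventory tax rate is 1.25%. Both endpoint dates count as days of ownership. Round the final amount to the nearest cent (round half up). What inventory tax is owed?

€8,143.01

Days held (May 4 – November 12, 2012): 193 out of 365
Tax = €1,232,000 × 1.25% × 193/365 = €8,143.0137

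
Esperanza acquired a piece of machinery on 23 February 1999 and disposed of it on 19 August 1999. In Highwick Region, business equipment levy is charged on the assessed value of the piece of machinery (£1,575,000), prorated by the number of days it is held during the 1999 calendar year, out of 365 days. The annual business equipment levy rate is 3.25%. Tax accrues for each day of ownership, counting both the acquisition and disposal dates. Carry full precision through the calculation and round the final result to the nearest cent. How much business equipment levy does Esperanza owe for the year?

£24,962.67

Days held (23 February – 19 August 1999): 178 out of 365
Tax = £1,575,000 × 3.25% × 178/365 = £24,962.6712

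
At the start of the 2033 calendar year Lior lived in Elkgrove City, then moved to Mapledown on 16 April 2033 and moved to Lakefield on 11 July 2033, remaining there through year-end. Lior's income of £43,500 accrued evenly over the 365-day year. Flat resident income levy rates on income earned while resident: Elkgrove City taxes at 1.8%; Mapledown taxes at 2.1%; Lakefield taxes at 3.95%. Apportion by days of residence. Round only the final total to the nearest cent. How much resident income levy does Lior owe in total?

£1,259.59

Elkgrove City, 1 January – 15 April 2033: 105 days → £43,500 × 1.8% × 105/365 = £225.2466
Mapledown, 16 April – 10 July 2033: 86 days → £43,500 × 2.1% × 86/365 = £215.2356
Lakefield, 11 July – 31 December 2033: 174 days → £43,500 × 3.95% × 174/365 = £819.1110
Total = £1,259.5932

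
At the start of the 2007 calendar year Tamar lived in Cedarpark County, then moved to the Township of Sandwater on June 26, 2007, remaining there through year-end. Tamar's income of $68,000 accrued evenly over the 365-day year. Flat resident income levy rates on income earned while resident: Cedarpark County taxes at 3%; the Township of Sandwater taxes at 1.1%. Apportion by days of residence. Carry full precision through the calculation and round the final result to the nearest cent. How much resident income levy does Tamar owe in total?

Cedarpark County, January 1 – June 25, 2007: 176 days → $68,000 × 3% × 176/365 = $983.6712
The Township of Sandwater, June 26 – December 31, 2007: 189 days → $68,000 × 1.1% × 189/365 = $387.3205
Total = $1,370.9918

$1,370.99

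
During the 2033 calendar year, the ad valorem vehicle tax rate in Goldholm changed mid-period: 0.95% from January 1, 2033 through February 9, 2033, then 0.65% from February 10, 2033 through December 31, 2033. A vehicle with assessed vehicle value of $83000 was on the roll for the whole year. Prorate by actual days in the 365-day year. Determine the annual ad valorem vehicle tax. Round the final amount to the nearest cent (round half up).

January 1 – February 9, 2033: 40 days at 0.95% → $83000 × 0.95% × 40/365 = $86.4110
February 10 – December 31, 2033: 325 days at 0.65% → $83000 × 0.65% × 325/365 = $480.3767
Total = $566.7877

$566.79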